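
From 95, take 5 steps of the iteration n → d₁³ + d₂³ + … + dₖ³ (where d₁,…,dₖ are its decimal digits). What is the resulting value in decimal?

95 → 9³ + 5³ = 854
854 → 8³ + 5³ + 4³ = 701
701 → 7³ + 0³ + 1³ = 344
344 → 3³ + 4³ + 4³ = 155
155 → 1³ + 5³ + 5³ = 251

251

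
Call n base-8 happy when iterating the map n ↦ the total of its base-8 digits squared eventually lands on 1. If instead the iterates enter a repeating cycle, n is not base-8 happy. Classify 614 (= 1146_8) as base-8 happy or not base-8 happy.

not base-8 happy

614 = (1,1,4,6)_8 → 1² + 1² + 4² + 6² = 54
54 = (6,6)_8 → 6² + 6² = 72
72 = (1,1,0)_8 → 1² + 1² + 0² = 2
2 = (2)_8 → 2² = 4
4 = (4)_8 → 4² = 16
16 = (2,0)_8 → 2² + 0² = 4  — 4 already seen; the sequence cycles without reaching 1.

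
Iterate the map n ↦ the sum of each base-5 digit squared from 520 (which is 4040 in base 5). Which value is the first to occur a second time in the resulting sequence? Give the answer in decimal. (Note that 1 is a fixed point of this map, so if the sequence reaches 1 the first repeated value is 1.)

4

520 = (4,0,4,0)_5 → 4² + 0² + 4² + 0² = 16 + 0 + 16 + 0 = 32
32 = (1,1,2)_5 → 1² + 1² + 2² = 1 + 1 + 4 = 6
6 = (1,1)_5 → 1² + 1² = 1 + 1 = 2
2 = (2)_5 → 2² = 4
4 = (4)_5 → 4² = 16
16 = (3,1)_5 → 3² + 1² = 9 + 1 = 10
10 = (2,0)_5 → 2² + 0² = 4 + 0 = 4  — 4 already appeared earlier.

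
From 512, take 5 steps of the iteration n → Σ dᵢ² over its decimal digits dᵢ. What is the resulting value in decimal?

61

512 → 5² + 1² + 2² = 30
30 → 3² + 0² = 9
9 → 9² = 81
81 → 8² + 1² = 65
65 → 6² + 5² = 61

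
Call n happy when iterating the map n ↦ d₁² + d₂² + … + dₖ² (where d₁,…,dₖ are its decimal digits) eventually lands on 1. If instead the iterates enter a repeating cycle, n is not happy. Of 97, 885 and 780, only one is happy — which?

97

97: 97 → 130 → 10 → 1  — reaches 1 (happy)
885: 885 → 153 → 35 → 34 → 25 → 29 → 85 → 89 → 145 → 42 → 20 → 4 → 16 → 37 → 58 → 89  — repeats 89 (not happy)
780: 780 → 113 → 11 → 2 → 4 → 16 → 37 → 58 → 89 → 145 → 42 → 20 → 4  — repeats 4 (not happy)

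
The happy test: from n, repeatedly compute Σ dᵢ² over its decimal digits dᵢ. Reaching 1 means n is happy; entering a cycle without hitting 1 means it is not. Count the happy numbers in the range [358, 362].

358: 358 → 98 → 145 → 42 → 20 → 4 → 16 → 37 → 58 → 89 → 145  (repeats 145)
359: 359 → 115 → 27 → 53 → 34 → 25 → 29 → 85 → 89 → 145 → 42 → 20 → 4 → 16 → 37 → 58 → 89  (repeats 89)
360: 360 → 45 → 41 → 17 → 50 → 25 → 29 → 85 → 89 → 145 → 42 → 20 → 4 → 16 → 37 → 58 → 89  (repeats 89)
361: 361 → 46 → 52 → 29 → 85 → 89 → 145 → 42 → 20 → 4 → 16 → 37 → 58 → 89  (repeats 89)
362: 362 → 49 → 97 → 130 → 10 → 1  (reaches 1)
happy: 362

1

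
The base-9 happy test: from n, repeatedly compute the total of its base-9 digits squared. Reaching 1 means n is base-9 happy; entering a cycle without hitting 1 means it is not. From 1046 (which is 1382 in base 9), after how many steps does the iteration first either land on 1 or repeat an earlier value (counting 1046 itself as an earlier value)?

7

1046 = (1,3,8,2)_9 → 78
78 = (8,6)_9 → 100
100 = (1,2,1)_9 → 6
6 = (6)_9 → 36
36 = (4,0)_9 → 16
16 = (1,7)_9 → 50
50 = (5,5)_9 → 50  — 50 repeats.
That took 7 steps.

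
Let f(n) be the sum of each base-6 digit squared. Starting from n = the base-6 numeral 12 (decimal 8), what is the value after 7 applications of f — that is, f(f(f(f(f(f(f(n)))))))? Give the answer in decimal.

8 = (1,2)_6 → 1² + 2² = 1 + 4 = 5
5 = (5)_6 → 5² = 25
25 = (4,1)_6 → 4² + 1² = 16 + 1 = 17
17 = (2,5)_6 → 2² + 5² = 4 + 25 = 29
29 = (4,5)_6 → 4² + 5² = 16 + 25 = 41
41 = (1,0,5)_6 → 1² + 0² + 5² = 1 + 0 + 25 = 26
26 = (4,2)_6 → 4² + 2² = 16 + 4 = 20

20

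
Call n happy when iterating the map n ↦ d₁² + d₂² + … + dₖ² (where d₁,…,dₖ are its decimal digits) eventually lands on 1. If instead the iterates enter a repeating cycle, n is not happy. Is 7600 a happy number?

not happy

7600 → 7² + 6² + 0² + 0² = 85
85 → 8² + 5² = 89
89 → 8² + 9² = 145
145 → 1² + 4² + 5² = 42
42 → 4² + 2² = 20
20 → 2² + 0² = 4
4 → 4² = 16
16 → 1² + 6² = 37
37 → 3² + 7² = 58
58 → 5² + 8² = 89  — 89 already seen; the sequence cycles without reaching 1.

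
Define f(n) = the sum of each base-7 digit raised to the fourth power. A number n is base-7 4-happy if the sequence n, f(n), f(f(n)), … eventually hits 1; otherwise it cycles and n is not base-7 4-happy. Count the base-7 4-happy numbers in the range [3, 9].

3: 3 → 81 → 513 → 179 → 593 → 1251 → 1043 → 97 → 2593 → 1459 → 963 → 1153 → 803 → 673 → 1923 → 1507 → 913 → 609 → 707 → 97  (repeats 97)
4: 4 → 256 → 882 → 272 → 2002 → 2546 → 1938 → 2258 → 1808 → 1938  (repeats 1938)
5: 5 → 625 → 1267 → 1633 → 913 → 609 → 707 → 97 → 2593 → 1459 → 963 → 1153 → 803 → 673 → 1923 → 1507 → 913  (repeats 913)
6: 6 → 1296 → 788 → 288 → 1922 → 1138 → 354 → 258 → 1922  (repeats 1922)
7: 7 → 1  (reaches 1)
8: 8 → 2 → 16 → 32 → 512 → 164 → 178 → 418 → 708 → 98 → 16  (repeats 16)
9: 9 → 17 → 97 → 2593 → 1459 → 963 → 1153 → 803 → 673 → 1923 → 1507 → 913 → 609 → 707 → 97  (repeats 97)
base-7 4-happy: 7

1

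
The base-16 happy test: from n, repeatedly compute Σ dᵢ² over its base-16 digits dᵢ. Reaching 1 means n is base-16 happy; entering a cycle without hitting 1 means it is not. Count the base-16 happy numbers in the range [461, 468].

2

461: 461 → 314 → 110 → 232 → 260 → 17 → 2 → 4 → 16 → 1  (reaches 1)
462: 462 → 341 → 51 → 18 → 5 → 25 → 82 → 29 → 170 → 200 → 208 → 169 → 181 → 146 → 85 → 50 → 13 → 169  (repeats 169)
463: 463 → 370 → 54 → 45 → 173 → 269 → 170 → 200 → 208 → 169 → 181 → 146 → 85 → 50 → 13 → 169  (repeats 169)
464: 464 → 170 → 200 → 208 → 169 → 181 → 146 → 85 → 50 → 13 → 169  (repeats 169)
465: 465 → 171 → 221 → 338 → 30 → 197 → 169 → 181 → 146 → 85 → 50 → 13 → 169  (repeats 169)
466: 466 → 174 → 296 → 69 → 41 → 85 → 50 → 13 → 169 → 181 → 146 → 85  (repeats 85)
467: 467 → 179 → 130 → 68 → 32 → 4 → 16 → 1  (reaches 1)
468: 468 → 186 → 221 → 338 → 30 → 197 → 169 → 181 → 146 → 85 → 50 → 13 → 169  (repeats 169)
base-16 happy: 461, 467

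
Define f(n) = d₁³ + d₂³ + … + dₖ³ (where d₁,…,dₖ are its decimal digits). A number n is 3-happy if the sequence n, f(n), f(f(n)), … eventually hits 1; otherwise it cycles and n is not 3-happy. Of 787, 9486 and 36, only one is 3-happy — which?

787

787: 787 → 1198 → 1243 → 100 → 1  — reaches 1 (3-happy)
9486: 9486 → 1521 → 135 → 153 → 153  — repeats 153 (not 3-happy)
36: 36 → 243 → 99 → 1458 → 702 → 351 → 153 → 153  — repeats 153 (not 3-happy)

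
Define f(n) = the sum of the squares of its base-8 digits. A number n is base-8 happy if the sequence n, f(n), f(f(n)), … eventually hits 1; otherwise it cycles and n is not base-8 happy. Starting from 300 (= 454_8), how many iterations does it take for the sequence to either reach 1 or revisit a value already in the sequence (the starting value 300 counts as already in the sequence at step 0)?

300 = (4,5,4)_8 → 4² + 5² + 4² = 16 + 25 + 16 = 57
57 = (7,1)_8 → 7² + 1² = 49 + 1 = 50
50 = (6,2)_8 → 6² + 2² = 36 + 4 = 40
40 = (5,0)_8 → 5² + 0² = 25 + 0 = 25
25 = (3,1)_8 → 3² + 1² = 9 + 1 = 10
10 = (1,2)_8 → 1² + 2² = 1 + 4 = 5
5 = (5)_8 → 5² = 25  — 25 repeats.
That took 7 steps.

7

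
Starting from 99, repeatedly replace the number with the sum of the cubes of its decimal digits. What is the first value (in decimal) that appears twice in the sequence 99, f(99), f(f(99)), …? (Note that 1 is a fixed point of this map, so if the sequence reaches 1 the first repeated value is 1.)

153

99 → 9³ + 9³ = 1458
1458 → 1³ + 4³ + 5³ + 8³ = 702
702 → 7³ + 0³ + 2³ = 351
351 → 3³ + 5³ + 1³ = 153
153 → 1³ + 5³ + 3³ = 153  — 153 already appeared earlier.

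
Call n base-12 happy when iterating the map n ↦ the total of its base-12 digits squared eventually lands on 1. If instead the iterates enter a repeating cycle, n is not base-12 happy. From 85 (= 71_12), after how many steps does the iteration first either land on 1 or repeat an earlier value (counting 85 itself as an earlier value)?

4

85 = (7,1)_12 → 7² + 1² = 50
50 = (4,2)_12 → 4² + 2² = 20
20 = (1,8)_12 → 1² + 8² = 65
65 = (5,5)_12 → 5² + 5² = 50  — 50 repeats.
That took 4 steps.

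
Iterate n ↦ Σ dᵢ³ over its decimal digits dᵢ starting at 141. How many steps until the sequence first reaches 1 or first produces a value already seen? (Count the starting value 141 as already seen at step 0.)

141 → 1³ + 4³ + 1³ = 1 + 64 + 1 = 66
66 → 6³ + 6³ = 216 + 216 = 432
432 → 4³ + 3³ + 2³ = 64 + 27 + 8 = 99
99 → 9³ + 9³ = 729 + 729 = 1458
1458 → 1³ + 4³ + 5³ + 8³ = 1 + 64 + 125 + 512 = 702
702 → 7³ + 0³ + 2³ = 343 + 0 + 8 = 351
351 → 3³ + 5³ + 1³ = 27 + 125 + 1 = 153
153 → 1³ + 5³ + 3³ = 1 + 125 + 27 = 153  — 153 repeats.
That took 8 steps.

8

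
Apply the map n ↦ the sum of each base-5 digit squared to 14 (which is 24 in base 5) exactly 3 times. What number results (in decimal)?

14 = (2,4)_5 → 20
20 = (4,0)_5 → 16
16 = (3,1)_5 → 10

10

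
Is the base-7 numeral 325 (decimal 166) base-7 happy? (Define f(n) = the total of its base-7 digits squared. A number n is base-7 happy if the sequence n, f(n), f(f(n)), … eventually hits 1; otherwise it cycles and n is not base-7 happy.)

166 = (3,2,5)_7 → 3² + 2² + 5² = 9 + 4 + 25 = 38
38 = (5,3)_7 → 5² + 3² = 25 + 9 = 34
34 = (4,6)_7 → 4² + 6² = 16 + 36 = 52
52 = (1,0,3)_7 → 1² + 0² + 3² = 1 + 0 + 9 = 10
10 = (1,3)_7 → 1² + 3² = 1 + 9 = 10  — 10 already seen; the sequence cycles without reaching 1.

not base-7 happy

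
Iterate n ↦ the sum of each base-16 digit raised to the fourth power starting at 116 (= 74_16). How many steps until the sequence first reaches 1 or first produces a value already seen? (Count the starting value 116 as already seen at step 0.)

116 = (7,4)_16 → 7⁴ + 4⁴ = 2657
2657 = (10,6,1)_16 → 10⁴ + 6⁴ + 1⁴ = 11297
11297 = (2,12,2,1)_16 → 2⁴ + 12⁴ + 2⁴ + 1⁴ = 20769
20769 = (5,1,2,1)_16 → 5⁴ + 1⁴ + 2⁴ + 1⁴ = 643
643 = (2,8,3)_16 → 2⁴ + 8⁴ + 3⁴ = 4193
4193 = (1,0,6,1)_16 → 1⁴ + 0⁴ + 6⁴ + 1⁴ = 1298
1298 = (5,1,2)_16 → 5⁴ + 1⁴ + 2⁴ = 642
642 = (2,8,2)_16 → 2⁴ + 8⁴ + 2⁴ = 4128
4128 = (1,0,2,0)_16 → 1⁴ + 0⁴ + 2⁴ + 0⁴ = 17
17 = (1,1)_16 → 1⁴ + 1⁴ = 2
2 = (2)_16 → 2⁴ = 16
16 = (1,0)_16 → 1⁴ + 0⁴ = 1  — reached 1.
That took 12 steps.

12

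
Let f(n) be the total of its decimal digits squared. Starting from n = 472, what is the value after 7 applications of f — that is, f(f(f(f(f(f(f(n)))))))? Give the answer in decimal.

37

472 → 4² + 7² + 2² = 69
69 → 6² + 9² = 117
117 → 1² + 1² + 7² = 51
51 → 5² + 1² = 26
26 → 2² + 6² = 40
40 → 4² + 0² = 16
16 → 1² + 6² = 37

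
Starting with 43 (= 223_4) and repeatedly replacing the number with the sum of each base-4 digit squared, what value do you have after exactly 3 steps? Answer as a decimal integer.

4

43 = (2,2,3)_4 → 2² + 2² + 3² = 17
17 = (1,0,1)_4 → 1² + 0² + 1² = 2
2 = (2)_4 → 2² = 4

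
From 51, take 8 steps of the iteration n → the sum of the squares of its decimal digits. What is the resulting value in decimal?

51 → 5² + 1² = 26
26 → 2² + 6² = 40
40 → 4² + 0² = 16
16 → 1² + 6² = 37
37 → 3² + 7² = 58
58 → 5² + 8² = 89
89 → 8² + 9² = 145
145 → 1² + 4² + 5² = 42

42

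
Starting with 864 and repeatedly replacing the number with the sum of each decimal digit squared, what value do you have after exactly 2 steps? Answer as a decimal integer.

864 → 8² + 6² + 4² = 64 + 36 + 16 = 116
116 → 1² + 1² + 6² = 1 + 1 + 36 = 38

38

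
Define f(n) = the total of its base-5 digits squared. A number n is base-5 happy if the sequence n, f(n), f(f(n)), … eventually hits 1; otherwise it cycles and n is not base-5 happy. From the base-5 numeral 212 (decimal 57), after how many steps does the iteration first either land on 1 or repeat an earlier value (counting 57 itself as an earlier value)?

4

57 = (2,1,2)_5 → 9
9 = (1,4)_5 → 17
17 = (3,2)_5 → 13
13 = (2,3)_5 → 13  — 13 repeats.
That took 4 steps.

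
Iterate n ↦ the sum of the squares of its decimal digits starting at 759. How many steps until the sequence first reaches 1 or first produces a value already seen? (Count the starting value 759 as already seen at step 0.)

759 → 7² + 5² + 9² = 155
155 → 1² + 5² + 5² = 51
51 → 5² + 1² = 26
26 → 2² + 6² = 40
40 → 4² + 0² = 16
16 → 1² + 6² = 37
37 → 3² + 7² = 58
58 → 5² + 8² = 89
89 → 8² + 9² = 145
145 → 1² + 4² + 5² = 42
42 → 4² + 2² = 20
20 → 2² + 0² = 4
4 → 4² = 16  — 16 repeats.
That took 13 steps.

13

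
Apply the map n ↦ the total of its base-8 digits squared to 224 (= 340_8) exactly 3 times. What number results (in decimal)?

5

224 = (3,4,0)_8 → 3² + 4² + 0² = 9 + 16 + 0 = 25
25 = (3,1)_8 → 3² + 1² = 9 + 1 = 10
10 = (1,2)_8 → 1² + 2² = 1 + 4 = 5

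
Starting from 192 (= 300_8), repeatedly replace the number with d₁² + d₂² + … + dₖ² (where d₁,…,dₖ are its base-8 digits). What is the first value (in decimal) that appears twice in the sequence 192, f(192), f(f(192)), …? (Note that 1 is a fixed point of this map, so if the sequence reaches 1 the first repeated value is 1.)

4

192 = (3,0,0)_8 → 3² + 0² + 0² = 9 + 0 + 0 = 9
9 = (1,1)_8 → 1² + 1² = 1 + 1 = 2
2 = (2)_8 → 2² = 4
4 = (4)_8 → 4² = 16
16 = (2,0)_8 → 2² + 0² = 4 + 0 = 4  — 4 already appeared earlier.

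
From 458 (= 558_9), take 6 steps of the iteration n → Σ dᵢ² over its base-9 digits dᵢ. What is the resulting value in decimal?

68

458 = (5,5,8)_9 → 5² + 5² + 8² = 25 + 25 + 64 = 114
114 = (1,3,6)_9 → 1² + 3² + 6² = 1 + 9 + 36 = 46
46 = (5,1)_9 → 5² + 1² = 25 + 1 = 26
26 = (2,8)_9 → 2² + 8² = 4 + 64 = 68
68 = (7,5)_9 → 7² + 5² = 49 + 25 = 74
74 = (8,2)_9 → 8² + 2² = 64 + 4 = 68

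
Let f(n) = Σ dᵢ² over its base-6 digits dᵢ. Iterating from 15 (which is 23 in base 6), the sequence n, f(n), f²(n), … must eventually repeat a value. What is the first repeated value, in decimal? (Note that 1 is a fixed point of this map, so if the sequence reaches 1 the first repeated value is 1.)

15 = (2,3)_6 → 2² + 3² = 4 + 9 = 13
13 = (2,1)_6 → 2² + 1² = 4 + 1 = 5
5 = (5)_6 → 5² = 25
25 = (4,1)_6 → 4² + 1² = 16 + 1 = 17
17 = (2,5)_6 → 2² + 5² = 4 + 25 = 29
29 = (4,5)_6 → 4² + 5² = 16 + 25 = 41
41 = (1,0,5)_6 → 1² + 0² + 5² = 1 + 0 + 25 = 26
26 = (4,2)_6 → 4² + 2² = 16 + 4 = 20
20 = (3,2)_6 → 3² + 2² = 9 + 4 = 13  — 13 already appeared earlier.

13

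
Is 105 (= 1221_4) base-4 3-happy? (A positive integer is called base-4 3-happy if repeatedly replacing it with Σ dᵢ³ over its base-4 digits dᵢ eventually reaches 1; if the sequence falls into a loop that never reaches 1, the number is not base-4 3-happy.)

not base-4 3-happy

105 = (1,2,2,1)_4 → 1³ + 2³ + 2³ + 1³ = 18
18 = (1,0,2)_4 → 1³ + 0³ + 2³ = 9
9 = (2,1)_4 → 2³ + 1³ = 9  — 9 already seen; the sequence cycles without reaching 1.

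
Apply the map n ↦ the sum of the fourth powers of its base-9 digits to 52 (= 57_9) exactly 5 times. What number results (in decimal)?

52 = (5,7)_9 → 5⁴ + 7⁴ = 3026
3026 = (4,1,3,2)_9 → 4⁴ + 1⁴ + 3⁴ + 2⁴ = 354
354 = (4,3,3)_9 → 4⁴ + 3⁴ + 3⁴ = 418
418 = (5,1,4)_9 → 5⁴ + 1⁴ + 4⁴ = 882
882 = (1,1,8,0)_9 → 1⁴ + 1⁴ + 8⁴ + 0⁴ = 4098

4098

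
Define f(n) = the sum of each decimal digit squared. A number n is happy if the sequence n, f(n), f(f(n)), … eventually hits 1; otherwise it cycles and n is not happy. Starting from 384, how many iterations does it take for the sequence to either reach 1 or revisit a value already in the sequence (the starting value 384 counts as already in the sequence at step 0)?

384 → 3² + 8² + 4² = 89
89 → 8² + 9² = 145
145 → 1² + 4² + 5² = 42
42 → 4² + 2² = 20
20 → 2² + 0² = 4
4 → 4² = 16
16 → 1² + 6² = 37
37 → 3² + 7² = 58
58 → 5² + 8² = 89  — 89 repeats.
That took 9 steps.

9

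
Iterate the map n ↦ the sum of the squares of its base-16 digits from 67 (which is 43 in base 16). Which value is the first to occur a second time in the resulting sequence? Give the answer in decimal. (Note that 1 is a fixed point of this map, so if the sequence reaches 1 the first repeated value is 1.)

67 = (4,3)_16 → 4² + 3² = 16 + 9 = 25
25 = (1,9)_16 → 1² + 9² = 1 + 81 = 82
82 = (5,2)_16 → 5² + 2² = 25 + 4 = 29
29 = (1,13)_16 → 1² + 13² = 1 + 169 = 170
170 = (10,10)_16 → 10² + 10² = 100 + 100 = 200
200 = (12,8)_16 → 12² + 8² = 144 + 64 = 208
208 = (13,0)_16 → 13² + 0² = 169 + 0 = 169
169 = (10,9)_16 → 10² + 9² = 100 + 81 = 181
181 = (11,5)_16 → 11² + 5² = 121 + 25 = 146
146 = (9,2)_16 → 9² + 2² = 81 + 4 = 85
85 = (5,5)_16 → 5² + 5² = 25 + 25 = 50
50 = (3,2)_16 → 3² + 2² = 9 + 4 = 13
13 = (13)_16 → 13² = 169  — 169 already appeared earlier.

169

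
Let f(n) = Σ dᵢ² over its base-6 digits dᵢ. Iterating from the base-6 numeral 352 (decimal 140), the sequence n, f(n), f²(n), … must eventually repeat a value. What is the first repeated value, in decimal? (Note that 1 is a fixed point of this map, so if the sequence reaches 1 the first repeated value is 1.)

5

140 = (3,5,2)_6 → 3² + 5² + 2² = 38
38 = (1,0,2)_6 → 1² + 0² + 2² = 5
5 = (5)_6 → 5² = 25
25 = (4,1)_6 → 4² + 1² = 17
17 = (2,5)_6 → 2² + 5² = 29
29 = (4,5)_6 → 4² + 5² = 41
41 = (1,0,5)_6 → 1² + 0² + 5² = 26
26 = (4,2)_6 → 4² + 2² = 20
20 = (3,2)_6 → 3² + 2² = 13
13 = (2,1)_6 → 2² + 1² = 5  — 5 already appeared earlier.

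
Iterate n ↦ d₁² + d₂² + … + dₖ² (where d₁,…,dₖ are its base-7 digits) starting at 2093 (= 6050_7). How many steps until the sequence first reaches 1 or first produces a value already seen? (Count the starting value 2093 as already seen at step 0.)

2093 = (6,0,5,0)_7 → 6² + 0² + 5² + 0² = 61
61 = (1,1,5)_7 → 1² + 1² + 5² = 27
27 = (3,6)_7 → 3² + 6² = 45
45 = (6,3)_7 → 6² + 3² = 45  — 45 repeats.
That took 4 steps.

4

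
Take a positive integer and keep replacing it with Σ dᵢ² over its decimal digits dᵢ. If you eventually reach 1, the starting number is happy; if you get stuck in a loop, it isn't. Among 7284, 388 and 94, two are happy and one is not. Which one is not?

388

7284: 7284 → 133 → 19 → 82 → 68 → 100 → 1  — reaches 1 (happy)
388: 388 → 137 → 59 → 106 → 37 → 58 → 89 → 145 → 42 → 20 → 4 → 16 → 37  — repeats 37 (not happy)
94: 94 → 97 → 130 → 10 → 1  — reaches 1 (happy)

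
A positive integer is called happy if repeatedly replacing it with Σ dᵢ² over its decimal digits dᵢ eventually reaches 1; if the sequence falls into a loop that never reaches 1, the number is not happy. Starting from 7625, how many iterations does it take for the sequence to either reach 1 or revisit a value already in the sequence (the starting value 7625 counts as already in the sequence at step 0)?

7625 → 7² + 6² + 2² + 5² = 114
114 → 1² + 1² + 4² = 18
18 → 1² + 8² = 65
65 → 6² + 5² = 61
61 → 6² + 1² = 37
37 → 3² + 7² = 58
58 → 5² + 8² = 89
89 → 8² + 9² = 145
145 → 1² + 4² + 5² = 42
42 → 4² + 2² = 20
20 → 2² + 0² = 4
4 → 4² = 16
16 → 1² + 6² = 37  — 37 repeats.
That took 13 steps.

13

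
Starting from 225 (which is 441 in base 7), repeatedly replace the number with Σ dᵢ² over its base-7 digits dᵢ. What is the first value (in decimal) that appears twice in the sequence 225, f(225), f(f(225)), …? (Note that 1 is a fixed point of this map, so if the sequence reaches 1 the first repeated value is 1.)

45

225 = (4,4,1)_7 → 4² + 4² + 1² = 33
33 = (4,5)_7 → 4² + 5² = 41
41 = (5,6)_7 → 5² + 6² = 61
61 = (1,1,5)_7 → 1² + 1² + 5² = 27
27 = (3,6)_7 → 3² + 6² = 45
45 = (6,3)_7 → 6² + 3² = 45  — 45 already appeared earlier.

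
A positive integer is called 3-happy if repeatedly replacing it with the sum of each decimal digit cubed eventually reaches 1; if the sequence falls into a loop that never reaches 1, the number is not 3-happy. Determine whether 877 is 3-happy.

877 → 8³ + 7³ + 7³ = 512 + 343 + 343 = 1198
1198 → 1³ + 1³ + 9³ + 8³ = 1 + 1 + 729 + 512 = 1243
1243 → 1³ + 2³ + 4³ + 3³ = 1 + 8 + 64 + 27 = 100
100 → 1³ + 0³ + 0³ = 1 + 0 + 0 = 1  — reached 1.

3-happy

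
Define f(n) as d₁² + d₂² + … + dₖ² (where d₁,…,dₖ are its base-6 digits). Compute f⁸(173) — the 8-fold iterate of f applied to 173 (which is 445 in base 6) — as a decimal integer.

20

173 = (4,4,5)_6 → 4² + 4² + 5² = 57
57 = (1,3,3)_6 → 1² + 3² + 3² = 19
19 = (3,1)_6 → 3² + 1² = 10
10 = (1,4)_6 → 1² + 4² = 17
17 = (2,5)_6 → 2² + 5² = 29
29 = (4,5)_6 → 4² + 5² = 41
41 = (1,0,5)_6 → 1² + 0² + 5² = 26
26 = (4,2)_6 → 4² + 2² = 20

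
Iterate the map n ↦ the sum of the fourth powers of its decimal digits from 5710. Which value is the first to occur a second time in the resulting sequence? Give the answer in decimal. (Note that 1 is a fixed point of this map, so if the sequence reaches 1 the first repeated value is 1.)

13139

5710 → 5⁴ + 7⁴ + 1⁴ + 0⁴ = 3027
3027 → 3⁴ + 0⁴ + 2⁴ + 7⁴ = 2498
2498 → 2⁴ + 4⁴ + 9⁴ + 8⁴ = 10929
10929 → 1⁴ + 0⁴ + 9⁴ + 2⁴ + 9⁴ = 13139
13139 → 1⁴ + 3⁴ + 1⁴ + 3⁴ + 9⁴ = 6725
6725 → 6⁴ + 7⁴ + 2⁴ + 5⁴ = 4338
4338 → 4⁴ + 3⁴ + 3⁴ + 8⁴ = 4514
4514 → 4⁴ + 5⁴ + 1⁴ + 4⁴ = 1138
1138 → 1⁴ + 1⁴ + 3⁴ + 8⁴ = 4179
4179 → 4⁴ + 1⁴ + 7⁴ + 9⁴ = 9219
9219 → 9⁴ + 2⁴ + 1⁴ + 9⁴ = 13139  — 13139 already appeared earlier.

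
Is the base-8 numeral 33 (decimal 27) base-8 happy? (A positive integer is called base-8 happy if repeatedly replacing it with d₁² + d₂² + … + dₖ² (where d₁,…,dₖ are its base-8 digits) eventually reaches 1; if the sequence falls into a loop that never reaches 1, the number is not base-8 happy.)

base-8 happy

27 = (3,3)_8 → 3² + 3² = 18
18 = (2,2)_8 → 2² + 2² = 8
8 = (1,0)_8 → 1² + 0² = 1  — reached 1.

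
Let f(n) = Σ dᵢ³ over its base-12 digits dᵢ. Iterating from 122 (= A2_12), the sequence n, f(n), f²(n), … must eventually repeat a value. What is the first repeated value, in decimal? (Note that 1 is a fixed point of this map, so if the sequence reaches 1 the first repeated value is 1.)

1008

122 = (10,2)_12 → 10³ + 2³ = 1008
1008 = (7,0,0)_12 → 7³ + 0³ + 0³ = 343
343 = (2,4,7)_12 → 2³ + 4³ + 7³ = 415
415 = (2,10,7)_12 → 2³ + 10³ + 7³ = 1351
1351 = (9,4,7)_12 → 9³ + 4³ + 7³ = 1136
1136 = (7,10,8)_12 → 7³ + 10³ + 8³ = 1855
1855 = (1,0,10,7)_12 → 1³ + 0³ + 10³ + 7³ = 1344
1344 = (9,4,0)_12 → 9³ + 4³ + 0³ = 793
793 = (5,6,1)_12 → 5³ + 6³ + 1³ = 342
342 = (2,4,6)_12 → 2³ + 4³ + 6³ = 288
288 = (2,0,0)_12 → 2³ + 0³ + 0³ = 8
8 = (8)_12 → 8³ = 512
512 = (3,6,8)_12 → 3³ + 6³ + 8³ = 755
755 = (5,2,11)_12 → 5³ + 2³ + 11³ = 1464
1464 = (10,2,0)_12 → 10³ + 2³ + 0³ = 1008  — 1008 already appeared earlier.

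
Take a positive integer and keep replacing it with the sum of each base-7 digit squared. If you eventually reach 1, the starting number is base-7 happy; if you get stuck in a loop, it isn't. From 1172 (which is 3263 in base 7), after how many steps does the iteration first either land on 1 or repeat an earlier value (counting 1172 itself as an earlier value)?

1172 = (3,2,6,3)_7 → 3² + 2² + 6² + 3² = 58
58 = (1,1,2)_7 → 1² + 1² + 2² = 6
6 = (6)_7 → 6² = 36
36 = (5,1)_7 → 5² + 1² = 26
26 = (3,5)_7 → 3² + 5² = 34
34 = (4,6)_7 → 4² + 6² = 52
52 = (1,0,3)_7 → 1² + 0² + 3² = 10
10 = (1,3)_7 → 1² + 3² = 10  — 10 repeats.
That took 8 steps.

8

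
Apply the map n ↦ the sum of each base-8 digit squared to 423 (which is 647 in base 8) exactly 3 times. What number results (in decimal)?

423 = (6,4,7)_8 → 6² + 4² + 7² = 101
101 = (1,4,5)_8 → 1² + 4² + 5² = 42
42 = (5,2)_8 → 5² + 2² = 29

29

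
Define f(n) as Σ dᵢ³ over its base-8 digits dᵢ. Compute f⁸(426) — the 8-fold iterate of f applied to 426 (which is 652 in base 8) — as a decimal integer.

559

426 = (6,5,2)_8 → 6³ + 5³ + 2³ = 349
349 = (5,3,5)_8 → 5³ + 3³ + 5³ = 277
277 = (4,2,5)_8 → 4³ + 2³ + 5³ = 197
197 = (3,0,5)_8 → 3³ + 0³ + 5³ = 152
152 = (2,3,0)_8 → 2³ + 3³ + 0³ = 35
35 = (4,3)_8 → 4³ + 3³ = 91
91 = (1,3,3)_8 → 1³ + 3³ + 3³ = 55
55 = (6,7)_8 → 6³ + 7³ = 559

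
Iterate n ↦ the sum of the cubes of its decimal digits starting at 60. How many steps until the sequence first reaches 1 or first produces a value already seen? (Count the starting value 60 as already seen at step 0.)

11

60 → 6³ + 0³ = 216
216 → 2³ + 1³ + 6³ = 225
225 → 2³ + 2³ + 5³ = 141
141 → 1³ + 4³ + 1³ = 66
66 → 6³ + 6³ = 432
432 → 4³ + 3³ + 2³ = 99
99 → 9³ + 9³ = 1458
1458 → 1³ + 4³ + 5³ + 8³ = 702
702 → 7³ + 0³ + 2³ = 351
351 → 3³ + 5³ + 1³ = 153
153 → 1³ + 5³ + 3³ = 153  — 153 repeats.
That took 11 steps.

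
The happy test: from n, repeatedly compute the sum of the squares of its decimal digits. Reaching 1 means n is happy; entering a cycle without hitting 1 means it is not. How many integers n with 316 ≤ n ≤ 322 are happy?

2

316: 316 → 46 → 52 → 29 → 85 → 89 → 145 → 42 → 20 → 4 → 16 → 37 → 58 → 89  (repeats 89)
317: 317 → 59 → 106 → 37 → 58 → 89 → 145 → 42 → 20 → 4 → 16 → 37  (repeats 37)
318: 318 → 74 → 65 → 61 → 37 → 58 → 89 → 145 → 42 → 20 → 4 → 16 → 37  (repeats 37)
319: 319 → 91 → 82 → 68 → 100 → 1  (reaches 1)
320: 320 → 13 → 10 → 1  (reaches 1)
321: 321 → 14 → 17 → 50 → 25 → 29 → 85 → 89 → 145 → 42 → 20 → 4 → 16 → 37 → 58 → 89  (repeats 89)
322: 322 → 17 → 50 → 25 → 29 → 85 → 89 → 145 → 42 → 20 → 4 → 16 → 37 → 58 → 89  (repeats 89)
happy: 319, 320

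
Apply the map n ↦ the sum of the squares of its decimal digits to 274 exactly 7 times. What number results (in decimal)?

37

274 → 2² + 7² + 4² = 4 + 49 + 16 = 69
69 → 6² + 9² = 36 + 81 = 117
117 → 1² + 1² + 7² = 1 + 1 + 49 = 51
51 → 5² + 1² = 25 + 1 = 26
26 → 2² + 6² = 4 + 36 = 40
40 → 4² + 0² = 16 + 0 = 16
16 → 1² + 6² = 1 + 36 = 37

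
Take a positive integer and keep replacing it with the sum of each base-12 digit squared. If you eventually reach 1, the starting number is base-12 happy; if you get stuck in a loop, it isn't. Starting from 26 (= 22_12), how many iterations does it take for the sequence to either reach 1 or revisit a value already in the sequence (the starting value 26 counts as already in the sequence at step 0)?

26 = (2,2)_12 → 8
8 = (8)_12 → 64
64 = (5,4)_12 → 41
41 = (3,5)_12 → 34
34 = (2,10)_12 → 104
104 = (8,8)_12 → 128
128 = (10,8)_12 → 164
164 = (1,1,8)_12 → 66
66 = (5,6)_12 → 61
61 = (5,1)_12 → 26  — 26 repeats.
That took 10 steps.

10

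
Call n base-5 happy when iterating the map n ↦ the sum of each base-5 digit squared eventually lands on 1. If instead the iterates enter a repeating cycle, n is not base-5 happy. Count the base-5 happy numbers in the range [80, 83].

80: 80 → 10 → 4 → 16 → 10  — not base-5 happy
81: 81 → 11 → 5 → 1  — base-5 happy
82: 82 → 14 → 20 → 16 → 10 → 4 → 16  — not base-5 happy
83: 83 → 19 → 25 → 1  — base-5 happy
base-5 happy: 81, 83

2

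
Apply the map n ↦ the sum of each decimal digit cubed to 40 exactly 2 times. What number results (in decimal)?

280

40 → 4³ + 0³ = 64
64 → 6³ + 4³ = 280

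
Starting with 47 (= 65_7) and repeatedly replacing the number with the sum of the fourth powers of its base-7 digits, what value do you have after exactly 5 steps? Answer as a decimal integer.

47 = (6,5)_7 → 1921
1921 = (5,4,1,3)_7 → 963
963 = (2,5,4,4)_7 → 1153
1153 = (3,2,3,5)_7 → 803
803 = (2,2,2,5)_7 → 673

673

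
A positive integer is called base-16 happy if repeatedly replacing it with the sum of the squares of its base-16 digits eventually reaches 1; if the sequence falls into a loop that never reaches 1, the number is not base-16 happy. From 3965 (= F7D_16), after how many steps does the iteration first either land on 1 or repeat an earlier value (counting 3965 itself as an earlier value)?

3965 = (15,7,13)_16 → 15² + 7² + 13² = 225 + 49 + 169 = 443
443 = (1,11,11)_16 → 1² + 11² + 11² = 1 + 121 + 121 = 243
243 = (15,3)_16 → 15² + 3² = 225 + 9 = 234
234 = (14,10)_16 → 14² + 10² = 196 + 100 = 296
296 = (1,2,8)_16 → 1² + 2² + 8² = 1 + 4 + 64 = 69
69 = (4,5)_16 → 4² + 5² = 16 + 25 = 41
41 = (2,9)_16 → 2² + 9² = 4 + 81 = 85
85 = (5,5)_16 → 5² + 5² = 25 + 25 = 50
50 = (3,2)_16 → 3² + 2² = 9 + 4 = 13
13 = (13)_16 → 13² = 169
169 = (10,9)_16 → 10² + 9² = 100 + 81 = 181
181 = (11,5)_16 → 11² + 5² = 121 + 25 = 146
146 = (9,2)_16 → 9² + 2² = 81 + 4 = 85  — 85 repeats.
That took 13 steps.

13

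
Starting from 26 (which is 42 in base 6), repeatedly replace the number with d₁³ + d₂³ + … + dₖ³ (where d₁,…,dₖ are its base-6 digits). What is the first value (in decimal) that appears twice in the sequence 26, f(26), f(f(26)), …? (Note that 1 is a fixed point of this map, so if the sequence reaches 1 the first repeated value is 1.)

9

26 = (4,2)_6 → 4³ + 2³ = 72
72 = (2,0,0)_6 → 2³ + 0³ + 0³ = 8
8 = (1,2)_6 → 1³ + 2³ = 9
9 = (1,3)_6 → 1³ + 3³ = 28
28 = (4,4)_6 → 4³ + 4³ = 128
128 = (3,3,2)_6 → 3³ + 3³ + 2³ = 62
62 = (1,4,2)_6 → 1³ + 4³ + 2³ = 73
73 = (2,0,1)_6 → 2³ + 0³ + 1³ = 9  — 9 already appeared earlier.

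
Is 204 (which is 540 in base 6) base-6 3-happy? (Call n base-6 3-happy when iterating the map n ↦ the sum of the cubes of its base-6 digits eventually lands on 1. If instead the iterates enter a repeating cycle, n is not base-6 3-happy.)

base-6 3-happy

204 = (5,4,0)_6 → 189
189 = (5,1,3)_6 → 153
153 = (4,1,3)_6 → 92
92 = (2,3,2)_6 → 43
43 = (1,1,1)_6 → 3
3 = (3)_6 → 27
27 = (4,3)_6 → 91
91 = (2,3,1)_6 → 36
36 = (1,0,0)_6 → 1  — reached 1.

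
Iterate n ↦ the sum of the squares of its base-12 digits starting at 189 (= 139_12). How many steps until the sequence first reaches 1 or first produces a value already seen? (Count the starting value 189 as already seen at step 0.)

9

189 = (1,3,9)_12 → 91
91 = (7,7)_12 → 98
98 = (8,2)_12 → 68
68 = (5,8)_12 → 89
89 = (7,5)_12 → 74
74 = (6,2)_12 → 40
40 = (3,4)_12 → 25
25 = (2,1)_12 → 5
5 = (5)_12 → 25  — 25 repeats.
That took 9 steps.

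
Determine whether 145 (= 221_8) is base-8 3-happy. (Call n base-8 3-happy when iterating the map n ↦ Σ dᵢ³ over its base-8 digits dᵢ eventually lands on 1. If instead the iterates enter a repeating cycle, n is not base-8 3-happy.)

145 = (2,2,1)_8 → 2³ + 2³ + 1³ = 8 + 8 + 1 = 17
17 = (2,1)_8 → 2³ + 1³ = 8 + 1 = 9
9 = (1,1)_8 → 1³ + 1³ = 1 + 1 = 2
2 = (2)_8 → 2³ = 8
8 = (1,0)_8 → 1³ + 0³ = 1 + 0 = 1  — reached 1.

base-8 3-happy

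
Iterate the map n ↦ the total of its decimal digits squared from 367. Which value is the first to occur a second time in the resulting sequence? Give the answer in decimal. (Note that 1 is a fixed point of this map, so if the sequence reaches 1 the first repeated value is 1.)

1

367 → 3² + 6² + 7² = 9 + 36 + 49 = 94
94 → 9² + 4² = 81 + 16 = 97
97 → 9² + 7² = 81 + 49 = 130
130 → 1² + 3² + 0² = 1 + 9 + 0 = 10
10 → 1² + 0² = 1 + 0 = 1  — reached the fixed point 1.
1 → 1, so 1 is the first repeated value.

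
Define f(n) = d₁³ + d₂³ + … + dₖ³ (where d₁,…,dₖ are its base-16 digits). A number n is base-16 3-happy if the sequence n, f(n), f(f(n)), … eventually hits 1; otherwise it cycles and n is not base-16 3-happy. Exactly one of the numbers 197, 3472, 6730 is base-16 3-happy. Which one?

6730

197: 197 → 1853 → 2567 → 1343 → 3527 → 4268 → 2729 → 2729  — repeats 2729 (not base-16 3-happy)
3472: 3472 → 2926 → 4291 → 1756 → 4141 → 2206 → 3985 → 4105 → 730 → 3205 → 2365 → 2953 → 2572 → 2728 → 2512 → 2926  — repeats 2926 (not base-16 3-happy)
6730: 6730 → 2065 → 514 → 16 → 1  — reaches 1 (base-16 3-happy)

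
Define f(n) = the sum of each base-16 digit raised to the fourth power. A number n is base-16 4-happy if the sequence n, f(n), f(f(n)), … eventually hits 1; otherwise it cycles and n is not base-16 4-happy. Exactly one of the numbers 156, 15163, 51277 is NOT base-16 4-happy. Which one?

51277

156: 156 → 27297 → 21297 → 788 → 338 → 642 → 4128 → 17 → 2 → 16 → 1  — reaches 1 (base-16 4-happy)
15163: 15163 → 29444 → 2738 → 24657 → 1922 → 6513 → 8964 → 353 → 1298 → 642 → 4128 → 17 → 2 → 16 → 1  — reaches 1 (base-16 4-happy)
51277: 51277 → 53649 → 35124 → 10994 → 60657 → 109778 → 59314 → 55474 → 47314 → 47314  — repeats 47314 (not base-16 4-happy)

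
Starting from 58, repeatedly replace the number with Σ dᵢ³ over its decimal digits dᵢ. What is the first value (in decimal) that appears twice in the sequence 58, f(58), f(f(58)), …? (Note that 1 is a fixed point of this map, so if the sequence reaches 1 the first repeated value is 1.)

58 → 5³ + 8³ = 637
637 → 6³ + 3³ + 7³ = 586
586 → 5³ + 8³ + 6³ = 853
853 → 8³ + 5³ + 3³ = 664
664 → 6³ + 6³ + 4³ = 496
496 → 4³ + 9³ + 6³ = 1009
1009 → 1³ + 0³ + 0³ + 9³ = 730
730 → 7³ + 3³ + 0³ = 370
370 → 3³ + 7³ + 0³ = 370  — 370 already appeared earlier.

370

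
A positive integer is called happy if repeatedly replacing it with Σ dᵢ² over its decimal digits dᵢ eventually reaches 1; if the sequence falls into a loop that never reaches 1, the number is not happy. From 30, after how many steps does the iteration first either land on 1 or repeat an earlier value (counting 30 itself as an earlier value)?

30 → 3² + 0² = 9 + 0 = 9
9 → 9² = 81
81 → 8² + 1² = 64 + 1 = 65
65 → 6² + 5² = 36 + 25 = 61
61 → 6² + 1² = 36 + 1 = 37
37 → 3² + 7² = 9 + 49 = 58
58 → 5² + 8² = 25 + 64 = 89
89 → 8² + 9² = 64 + 81 = 145
145 → 1² + 4² + 5² = 1 + 16 + 25 = 42
42 → 4² + 2² = 16 + 4 = 20
20 → 2² + 0² = 4 + 0 = 4
4 → 4² = 16
16 → 1² + 6² = 1 + 36 = 37  — 37 repeats.
That took 13 steps.

13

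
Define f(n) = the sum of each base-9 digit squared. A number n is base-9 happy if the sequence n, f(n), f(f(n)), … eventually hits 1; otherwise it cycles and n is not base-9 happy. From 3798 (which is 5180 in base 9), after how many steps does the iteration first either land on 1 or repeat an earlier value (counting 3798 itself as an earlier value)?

3798 = (5,1,8,0)_9 → 90
90 = (1,1,0)_9 → 2
2 = (2)_9 → 4
4 = (4)_9 → 16
16 = (1,7)_9 → 50
50 = (5,5)_9 → 50  — 50 repeats.
That took 6 steps.

6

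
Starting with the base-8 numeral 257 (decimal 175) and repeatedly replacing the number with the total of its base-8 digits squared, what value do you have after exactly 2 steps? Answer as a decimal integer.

38

175 = (2,5,7)_8 → 2² + 5² + 7² = 4 + 25 + 49 = 78
78 = (1,1,6)_8 → 1² + 1² + 6² = 1 + 1 + 36 = 38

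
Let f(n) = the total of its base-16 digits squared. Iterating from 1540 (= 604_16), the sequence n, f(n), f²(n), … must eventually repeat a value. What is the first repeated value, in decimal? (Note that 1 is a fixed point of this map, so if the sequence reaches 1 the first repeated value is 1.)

169

1540 = (6,0,4)_16 → 6² + 0² + 4² = 36 + 0 + 16 = 52
52 = (3,4)_16 → 3² + 4² = 9 + 16 = 25
25 = (1,9)_16 → 1² + 9² = 1 + 81 = 82
82 = (5,2)_16 → 5² + 2² = 25 + 4 = 29
29 = (1,13)_16 → 1² + 13² = 1 + 169 = 170
170 = (10,10)_16 → 10² + 10² = 100 + 100 = 200
200 = (12,8)_16 → 12² + 8² = 144 + 64 = 208
208 = (13,0)_16 → 13² + 0² = 169 + 0 = 169
169 = (10,9)_16 → 10² + 9² = 100 + 81 = 181
181 = (11,5)_16 → 11² + 5² = 121 + 25 = 146
146 = (9,2)_16 → 9² + 2² = 81 + 4 = 85
85 = (5,5)_16 → 5² + 5² = 25 + 25 = 50
50 = (3,2)_16 → 3² + 2² = 9 + 4 = 13
13 = (13)_16 → 13² = 169  — 169 already appeared earlier.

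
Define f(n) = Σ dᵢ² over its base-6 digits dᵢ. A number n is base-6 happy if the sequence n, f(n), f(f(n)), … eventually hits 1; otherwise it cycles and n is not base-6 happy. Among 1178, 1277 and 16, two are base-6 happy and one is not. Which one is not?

1178: 1178 → 49 → 6 → 1  — reaches 1 (base-6 happy)
1277: 1277 → 79 → 6 → 1  — reaches 1 (base-6 happy)
16: 16 → 20 → 13 → 5 → 25 → 17 → 29 → 41 → 26 → 20  — repeats 20 (not base-6 happy)

16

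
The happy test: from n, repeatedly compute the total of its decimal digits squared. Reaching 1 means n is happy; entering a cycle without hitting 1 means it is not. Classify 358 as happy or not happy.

358 → 3² + 5² + 8² = 9 + 25 + 64 = 98
98 → 9² + 8² = 81 + 64 = 145
145 → 1² + 4² + 5² = 1 + 16 + 25 = 42
42 → 4² + 2² = 16 + 4 = 20
20 → 2² + 0² = 4 + 0 = 4
4 → 4² = 16
16 → 1² + 6² = 1 + 36 = 37
37 → 3² + 7² = 9 + 49 = 58
58 → 5² + 8² = 25 + 64 = 89
89 → 8² + 9² = 64 + 81 = 145  — 145 already seen; the sequence cycles without reaching 1.

not happy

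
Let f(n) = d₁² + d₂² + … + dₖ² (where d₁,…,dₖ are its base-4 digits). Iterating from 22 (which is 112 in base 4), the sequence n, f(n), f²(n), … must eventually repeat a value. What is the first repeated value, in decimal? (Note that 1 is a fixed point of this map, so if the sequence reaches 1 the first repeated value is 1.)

1

22 = (1,1,2)_4 → 1² + 1² + 2² = 6
6 = (1,2)_4 → 1² + 2² = 5
5 = (1,1)_4 → 1² + 1² = 2
2 = (2)_4 → 2² = 4
4 = (1,0)_4 → 1² + 0² = 1  — reached the fixed point 1.
1 → 1, so 1 is the first repeated value.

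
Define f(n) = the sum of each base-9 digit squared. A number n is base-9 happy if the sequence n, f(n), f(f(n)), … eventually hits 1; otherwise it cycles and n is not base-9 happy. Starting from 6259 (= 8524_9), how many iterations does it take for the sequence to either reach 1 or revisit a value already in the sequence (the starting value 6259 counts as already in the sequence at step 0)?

6259 = (8,5,2,4)_9 → 8² + 5² + 2² + 4² = 109
109 = (1,3,1)_9 → 1² + 3² + 1² = 11
11 = (1,2)_9 → 1² + 2² = 5
5 = (5)_9 → 5² = 25
25 = (2,7)_9 → 2² + 7² = 53
53 = (5,8)_9 → 5² + 8² = 89
89 = (1,0,8)_9 → 1² + 0² + 8² = 65
65 = (7,2)_9 → 7² + 2² = 53  — 53 repeats.
That took 8 steps.

8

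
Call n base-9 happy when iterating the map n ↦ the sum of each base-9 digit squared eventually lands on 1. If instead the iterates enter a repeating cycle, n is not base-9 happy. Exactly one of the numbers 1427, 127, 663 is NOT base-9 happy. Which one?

1427: 1427 → 115 → 59 → 61 → 85 → 17 → 65 → 53 → 89 → 65  — repeats 65 (not base-9 happy)
127: 127 → 27 → 9 → 1  — reaches 1 (base-9 happy)
663: 663 → 101 → 9 → 1  — reaches 1 (base-9 happy)

1427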